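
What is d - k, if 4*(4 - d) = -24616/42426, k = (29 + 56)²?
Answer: -153175996/21213 ≈ -7220.9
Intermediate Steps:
k = 7225 (k = 85² = 7225)
d = 87929/21213 (d = 4 - (-6154)/42426 = 4 - ¼*(-12308/21213) = 4 + 3077/21213 = 87929/21213 ≈ 4.1451)
d - k = 87929/21213 - 1*7225 = 87929/21213 - 7225 = -153175996/21213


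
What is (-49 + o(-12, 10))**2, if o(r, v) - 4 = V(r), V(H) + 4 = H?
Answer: 3721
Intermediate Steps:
V(H) = -4 + H
o(r, v) = r (o(r, v) = 4 + (-4 + r) = r)
(-49 + o(-12, 10))**2 = (-49 - 12)**2 = (-61)**2 = 3721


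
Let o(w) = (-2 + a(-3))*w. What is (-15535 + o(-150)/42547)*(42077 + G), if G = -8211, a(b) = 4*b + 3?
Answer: -22384274386670/42547 ≈ -5.2611e+8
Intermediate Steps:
a(b) = 3 + 4*b
o(w) = -11*w (o(w) = (-2 + (3 + 4*(-3)))*w = (-2 + (3 - 12))*w = (-2 - 9)*w = -11*w)
(-15535 + o(-150)/42547)*(42077 + G) = (-15535 - 11*(-150)/42547)*(42077 - 8211) = (-15535 + 1650*(1/42547))*33866 = (-15535 + 1650/42547)*33866 = -660965995/42547*33866 = -22384274386670/42547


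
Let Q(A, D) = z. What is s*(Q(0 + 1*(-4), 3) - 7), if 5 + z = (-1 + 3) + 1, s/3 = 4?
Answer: -108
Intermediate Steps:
s = 12 (s = 3*4 = 12)
z = -2 (z = -5 + ((-1 + 3) + 1) = -5 + (2 + 1) = -5 + 3 = -2)
Q(A, D) = -2
s*(Q(0 + 1*(-4), 3) - 7) = 12*(-2 - 7) = 12*(-9) = -108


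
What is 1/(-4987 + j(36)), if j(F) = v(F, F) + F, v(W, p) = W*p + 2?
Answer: -1/3653 ≈ -0.00027375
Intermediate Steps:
v(W, p) = 2 + W*p
j(F) = 2 + F + F² (j(F) = (2 + F*F) + F = (2 + F²) + F = 2 + F + F²)
1/(-4987 + j(36)) = 1/(-4987 + (2 + 36 + 36²)) = 1/(-4987 + (2 + 36 + 1296)) = 1/(-4987 + 1334) = 1/(-3653) = -1/3653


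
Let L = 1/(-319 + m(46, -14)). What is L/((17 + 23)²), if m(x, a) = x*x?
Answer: 1/2875200 ≈ 3.4780e-7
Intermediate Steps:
m(x, a) = x²
L = 1/1797 (L = 1/(-319 + 46²) = 1/(-319 + 2116) = 1/1797 ≈ 0.00055648)
L/((17 + 23)²) = 1/(1797*((17 + 23)²)) = 1/(1797*(40²)) = (1/1797)/1600 = (1/1797)*(1/1600) = 1/2875200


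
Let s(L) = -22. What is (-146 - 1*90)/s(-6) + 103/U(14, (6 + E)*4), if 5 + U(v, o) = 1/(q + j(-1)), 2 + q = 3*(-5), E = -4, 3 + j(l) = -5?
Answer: -13457/1386 ≈ -9.7092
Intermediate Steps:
j(l) = -8 (j(l) = -3 - 5 = -8)
q = -17 (q = -2 + 3*(-5) = -2 - 15 = -17)
U(v, o) = -126/25 (U(v, o) = -5 + 1/(-17 - 8) = -5 + 1/(-25) = -5 - 1/25 = -126/25)
(-146 - 1*90)/s(-6) + 103/U(14, (6 + E)*4) = (-146 - 1*90)/(-22) + 103/(-126/25) = (-146 - 90)*(-1/22) + 103*(-25/126) = -236*(-1/22) - 2575/126 = 118/11 - 2575/126 = -13457/1386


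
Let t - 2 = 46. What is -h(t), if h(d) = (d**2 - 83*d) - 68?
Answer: 1748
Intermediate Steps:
t = 48 (t = 2 + 46 = 48)
h(d) = -68 + d**2 - 83*d
-h(t) = -(-68 + 48**2 - 83*48) = -(-68 + 2304 - 3984) = -1*(-1748) = 1748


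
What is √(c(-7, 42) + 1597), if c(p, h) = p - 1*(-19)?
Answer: √1609 ≈ 40.112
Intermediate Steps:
c(p, h) = 19 + p (c(p, h) = p + 19 = 19 + p)
√(c(-7, 42) + 1597) = √((19 - 7) + 1597) = √(12 + 1597) = √1609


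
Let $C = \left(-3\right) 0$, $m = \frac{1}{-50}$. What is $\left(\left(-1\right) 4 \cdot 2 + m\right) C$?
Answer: $0$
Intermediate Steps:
$m = - \frac{1}{50} \approx -0.02$
$C = 0$
$\left(\left(-1\right) 4 \cdot 2 + m\right) C = \left(\left(-1\right) 4 \cdot 2 - \frac{1}{50}\right) 0 = \left(\left(-4\right) 2 - \frac{1}{50}\right) 0 = \left(-8 - \frac{1}{50}\right) 0 = \left(- \frac{401}{50}\right) 0 = 0$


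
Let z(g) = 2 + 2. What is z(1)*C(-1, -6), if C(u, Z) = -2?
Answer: -8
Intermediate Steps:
z(g) = 4
z(1)*C(-1, -6) = 4*(-2) = -8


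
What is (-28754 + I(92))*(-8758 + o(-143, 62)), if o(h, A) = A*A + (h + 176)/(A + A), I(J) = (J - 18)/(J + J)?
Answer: 1611808114293/11408 ≈ 1.4129e+8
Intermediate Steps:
I(J) = (-18 + J)/(2*J) (I(J) = (-18 + J)/((2*J)) = (-18 + J)*(1/(2*J)) = (-18 + J)/(2*J))
o(h, A) = A² + (176 + h)/(2*A) (o(h, A) = A² + (176 + h)/((2*A)) = A² + (176 + h)*(1/(2*A)) = A² + (176 + h)/(2*A))
(-28754 + I(92))*(-8758 + o(-143, 62)) = (-28754 + (½)*(-18 + 92)/92)*(-8758 + (88 + 62³ + (½)*(-143))/62) = (-28754 + (½)*(1/92)*74)*(-8758 + (88 + 238328 - 143/2)/62) = (-28754 + 37/92)*(-8758 + (1/62)*(476689/2)) = -2645331*(-8758 + 476689/124)/92 = -2645331/92*(-609303/124) = 1611808114293/11408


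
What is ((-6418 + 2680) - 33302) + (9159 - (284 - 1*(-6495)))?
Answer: -34660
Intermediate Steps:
((-6418 + 2680) - 33302) + (9159 - (284 - 1*(-6495))) = (-3738 - 33302) + (9159 - (284 + 6495)) = -37040 + (9159 - 1*6779) = -37040 + (9159 - 6779) = -37040 + 2380 = -34660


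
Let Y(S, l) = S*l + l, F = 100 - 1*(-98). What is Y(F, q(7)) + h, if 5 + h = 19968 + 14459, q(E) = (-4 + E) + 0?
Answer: 35019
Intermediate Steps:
F = 198 (F = 100 + 98 = 198)
q(E) = -4 + E
Y(S, l) = l + S*l
h = 34422 (h = -5 + (19968 + 14459) = -5 + 34427 = 34422)
Y(F, q(7)) + h = (-4 + 7)*(1 + 198) + 34422 = 3*199 + 34422 = 597 + 34422 = 35019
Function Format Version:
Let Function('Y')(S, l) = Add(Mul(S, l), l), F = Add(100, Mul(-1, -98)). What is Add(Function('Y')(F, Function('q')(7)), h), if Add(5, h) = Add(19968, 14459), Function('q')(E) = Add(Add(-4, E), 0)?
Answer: 35019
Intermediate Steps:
F = 198 (F = Add(100, 98) = 198)
Function('q')(E) = Add(-4, E)
Function('Y')(S, l) = Add(l, Mul(S, l))
h = 34422 (h = Add(-5, Add(19968, 14459)) = Add(-5, 34427) = 34422)
Add(Function('Y')(F, Function('q')(7)), h) = Add(Mul(Add(-4, 7), Add(1, 198)), 34422) = Add(Mul(3, 199), 34422) = Add(597, 34422) = 35019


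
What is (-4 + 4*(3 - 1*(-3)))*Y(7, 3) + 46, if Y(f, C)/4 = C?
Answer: 286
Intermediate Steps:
Y(f, C) = 4*C
(-4 + 4*(3 - 1*(-3)))*Y(7, 3) + 46 = (-4 + 4*(3 - 1*(-3)))*(4*3) + 46 = (-4 + 4*(3 + 3))*12 + 46 = (-4 + 4*6)*12 + 46 = (-4 + 24)*12 + 46 = 20*12 + 46 = 240 + 46 = 286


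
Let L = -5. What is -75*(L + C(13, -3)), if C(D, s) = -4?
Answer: 675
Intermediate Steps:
-75*(L + C(13, -3)) = -75*(-5 - 4) = -75*(-9) = 675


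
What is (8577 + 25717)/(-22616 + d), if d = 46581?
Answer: 34294/23965 ≈ 1.4310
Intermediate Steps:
(8577 + 25717)/(-22616 + d) = (8577 + 25717)/(-22616 + 46581) = 34294/23965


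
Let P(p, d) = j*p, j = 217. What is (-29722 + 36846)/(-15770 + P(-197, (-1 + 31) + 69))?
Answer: -7124/58519 ≈ -0.12174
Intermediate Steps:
P(p, d) = 217*p
(-29722 + 36846)/(-15770 + P(-197, (-1 + 31) + 69)) = (-29722 + 36846)/(-15770 + 217*(-197)) = 7124/(-15770 - 42749) = 7124/(-58519) = 7124*(-1/58519) = -7124/58519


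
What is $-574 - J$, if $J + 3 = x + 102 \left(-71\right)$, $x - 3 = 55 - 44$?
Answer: $6657$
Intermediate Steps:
$x = 14$ ($x = 3 + \left(55 - 44\right) = 3 + 11 = 14$)
$J = -7231$ ($J = -3 + \left(14 + 102 \left(-71\right)\right) = -3 + \left(14 - 7242\right) = -3 - 7228 = -7231$)
$-574 - J = -574 - -7231 = -574 + 7231 = 6657$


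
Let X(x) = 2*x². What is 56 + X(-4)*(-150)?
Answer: -4744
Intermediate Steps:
56 + X(-4)*(-150) = 56 + (2*(-4)²)*(-150) = 56 + (2*16)*(-150) = 56 + 32*(-150) = 56 - 4800 = -4744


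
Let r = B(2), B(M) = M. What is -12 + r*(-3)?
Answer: -18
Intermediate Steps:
r = 2
-12 + r*(-3) = -12 + 2*(-3) = -12 - 6 = -18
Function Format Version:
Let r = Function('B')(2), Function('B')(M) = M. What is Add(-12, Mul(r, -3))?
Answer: -18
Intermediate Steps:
r = 2
Add(-12, Mul(r, -3)) = Add(-12, Mul(2, -3)) = Add(-12, -6) = -18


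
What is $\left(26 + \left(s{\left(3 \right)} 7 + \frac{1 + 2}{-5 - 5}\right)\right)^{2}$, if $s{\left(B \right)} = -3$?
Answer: $\frac{2209}{100} \approx 22.09$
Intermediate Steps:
$\left(26 + \left(s{\left(3 \right)} 7 + \frac{1 + 2}{-5 - 5}\right)\right)^{2} = \left(26 - \left(21 - \frac{1 + 2}{-5 - 5}\right)\right)^{2} = \left(26 - \left(21 - \frac{3}{-10}\right)\right)^{2} = \left(26 + \left(-21 + 3 \left(- \frac{1}{10}\right)\right)\right)^{2} = \left(26 - \frac{213}{10}\right)^{2} = \left(\frac{47}{10}\right)^{2} = \frac{2209}{100}$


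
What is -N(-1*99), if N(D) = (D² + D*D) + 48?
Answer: -19650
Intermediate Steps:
N(D) = 48 + 2*D² (N(D) = (D² + D²) + 48 = 2*D² + 48 = 48 + 2*D²)
-N(-1*99) = -(48 + 2*(-1*99)²) = -(48 + 2*(-99)²) = -(48 + 2*9801) = -(48 + 19602) = -1*19650 = -19650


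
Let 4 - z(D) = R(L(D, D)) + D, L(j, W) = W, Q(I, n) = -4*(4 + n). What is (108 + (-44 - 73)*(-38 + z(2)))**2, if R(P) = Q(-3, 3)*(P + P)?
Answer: 77158656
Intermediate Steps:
Q(I, n) = -16 - 4*n
R(P) = -56*P (R(P) = (-16 - 4*3)*(P + P) = (-16 - 12)*(2*P) = -56*P)
z(D) = 4 + 55*D (z(D) = 4 - (-56*D + D) = 4 - (-55)*D = 4 + 55*D)
(108 + (-44 - 73)*(-38 + z(2)))**2 = (108 + (-44 - 73)*(-38 + (4 + 55*2)))**2 = (108 - 117*(-38 + (4 + 110)))**2 = (108 - 117*(-38 + 114))**2 = (108 - 117*76)**2 = (108 - 8892)**2 = (-8784)**2 = 77158656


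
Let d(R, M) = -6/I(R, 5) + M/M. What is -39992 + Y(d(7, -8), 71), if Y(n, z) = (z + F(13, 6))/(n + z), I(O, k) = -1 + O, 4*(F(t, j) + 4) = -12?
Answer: -2839368/71 ≈ -39991.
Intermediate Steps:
F(t, j) = -7 (F(t, j) = -4 + (¼)*(-12) = -4 - 3 = -7)
d(R, M) = 1 - 6/(-1 + R) (d(R, M) = -6/(-1 + R) + M/M = -6/(-1 + R) + 1 = 1 - 6/(-1 + R))
Y(n, z) = (-7 + z)/(n + z) (Y(n, z) = (z - 7)/(n + z) = (-7 + z)/(n + z))
-39992 + Y(d(7, -8), 71) = -39992 + (-7 + 71)/((-7 + 7)/(-1 + 7) + 71) = -39992 + 64/(0/6 + 71) = -39992 + 64/((⅙)*0 + 71) = -39992 + 64/(0 + 71) = -39992 + 64/71 = -2839368/71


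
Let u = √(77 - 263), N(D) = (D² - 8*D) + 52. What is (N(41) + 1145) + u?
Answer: 2550 + I*√186 ≈ 2550.0 + 13.638*I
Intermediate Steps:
N(D) = 52 + D² - 8*D
u = I*√186 (u = √(-186) = I*√186 ≈ 13.638*I)
(N(41) + 1145) + u = ((52 + 41² - 8*41) + 1145) + I*√186 = ((52 + 1681 - 328) + 1145) + I*√186 = (1405 + 1145) + I*√186 = 2550 + I*√186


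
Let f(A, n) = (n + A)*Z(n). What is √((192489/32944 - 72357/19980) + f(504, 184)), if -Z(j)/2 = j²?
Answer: I*√973358221130288079985/4570980 ≈ 6825.4*I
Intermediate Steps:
Z(j) = -2*j²
f(A, n) = -2*n²*(A + n) (f(A, n) = (n + A)*(-2*n²) = (A + n)*(-2*n²) = -2*n²*(A + n))
√((192489/32944 - 72357/19980) + f(504, 184)) = √((192489/32944 - 72357/19980) + 2*184²*(-1*504 - 1*184)) = √((192489*(1/32944) - 72357*1/19980) + 2*33856*(-504 - 184)) = √((192489/32944 - 24119/6660) + 2*33856*(-688)) = √(121850101/54851760 - 46585856) = √(-2555316070856459/54851760) = I*√973358221130288079985/4570980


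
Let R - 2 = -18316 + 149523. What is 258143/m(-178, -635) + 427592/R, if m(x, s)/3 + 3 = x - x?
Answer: -33866836559/1180881 ≈ -28679.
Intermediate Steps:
m(x, s) = -9 (m(x, s) = -9 + 3*(x - x) = -9 + 3*0 = -9 + 0 = -9)
R = 131209 (R = 2 + (-18316 + 149523) = 2 + 131207 = 131209)
258143/m(-178, -635) + 427592/R = 258143/(-9) + 427592/131209 = 258143*(-⅑) + 427592*(1/131209) = -258143/9 + 427592/131209 = -33866836559/1180881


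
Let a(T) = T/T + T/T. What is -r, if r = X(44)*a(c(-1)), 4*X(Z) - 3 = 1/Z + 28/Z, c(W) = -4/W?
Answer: -161/88 ≈ -1.8295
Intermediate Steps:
X(Z) = 3/4 + 29/(4*Z) (X(Z) = 3/4 + (1/Z + 28/Z)/4 = 3/4 + (29/Z)/4 = 3/4 + 29/(4*Z))
a(T) = 2 (a(T) = 1 + 1 = 2)
r = 161/88 (r = ((1/4)*(29 + 3*44)/44)*2 = ((1/4)*(1/44)*(29 + 132))*2 = ((1/4)*(1/44)*161)*2 = (161/176)*2 = 161/88 ≈ 1.8295)
-r = -1*161/88 = -161/88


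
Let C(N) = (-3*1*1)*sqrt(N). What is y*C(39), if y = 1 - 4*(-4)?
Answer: -51*sqrt(39) ≈ -318.50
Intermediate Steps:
C(N) = -3*sqrt(N) (C(N) = (-3*1)*sqrt(N) = -3*sqrt(N))
y = 17 (y = 1 - 1*(-16) = 1 + 16 = 17)
y*C(39) = 17*(-3*sqrt(39)) = -51*sqrt(39)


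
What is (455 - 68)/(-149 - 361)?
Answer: -129/170 ≈ -0.75882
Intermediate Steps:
(455 - 68)/(-149 - 361) = 387/(-510) = 387*(-1/510) = -129/170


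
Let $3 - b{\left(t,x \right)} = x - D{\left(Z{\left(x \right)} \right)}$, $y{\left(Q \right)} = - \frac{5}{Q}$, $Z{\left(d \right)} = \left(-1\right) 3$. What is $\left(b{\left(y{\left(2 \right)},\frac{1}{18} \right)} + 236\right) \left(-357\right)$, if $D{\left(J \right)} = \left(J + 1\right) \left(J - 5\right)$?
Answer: $- \frac{546091}{6} \approx -91015.0$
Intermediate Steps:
$Z{\left(d \right)} = -3$
$D{\left(J \right)} = \left(1 + J\right) \left(-5 + J\right)$
$b{\left(t,x \right)} = 19 - x$ ($b{\left(t,x \right)} = 3 - \left(x - \left(-5 + \left(-3\right)^{2} - -12\right)\right) = 3 - \left(x - \left(-5 + 9 + 12\right)\right) = 3 - \left(x - 16\right) = 3 - \left(-16 + x\right) = 19 - x$)
$\left(b{\left(y{\left(2 \right)},\frac{1}{18} \right)} + 236\right) \left(-357\right) = \left(\left(19 - \frac{1}{18}\right) + 236\right) \left(-357\right) = \left(\frac{341}{18} + 236\right) \left(-357\right) = \frac{4589}{18} \left(-357\right) = - \frac{546091}{6}$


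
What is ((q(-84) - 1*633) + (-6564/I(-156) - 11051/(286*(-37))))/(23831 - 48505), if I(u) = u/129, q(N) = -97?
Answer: -49724473/261100268 ≈ -0.19044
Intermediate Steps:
I(u) = u/129 (I(u) = u*(1/129) = u/129)
((q(-84) - 1*633) + (-6564/I(-156) - 11051/(286*(-37))))/(23831 - 48505) = ((-97 - 1*633) + (-6564/((1/129)*(-156)) - 11051/(286*(-37))))/(23831 - 48505) = ((-97 - 633) + (-6564/(-52/43) - 11051/(-10582)))/(-24674) = (-730 + (-6564*(-43/52) - 11051*(-1/10582)))*(-1/24674) = (-730 + (70563/13 + 11051/10582))*(-1/24674) = (-730 + 57449333/10582)*(-1/24674) = (49724473/10582)*(-1/24674) = -49724473/261100268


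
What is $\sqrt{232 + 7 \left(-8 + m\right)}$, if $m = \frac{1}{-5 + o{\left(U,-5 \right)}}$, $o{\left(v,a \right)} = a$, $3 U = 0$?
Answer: $\frac{\sqrt{17530}}{10} \approx 13.24$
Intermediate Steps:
$U = 0$ ($U = \frac{1}{3} \cdot 0 = 0$)
$m = - \frac{1}{10}$ ($m = \frac{1}{-5 - 5} = \frac{1}{-10} = - \frac{1}{10} \approx -0.1$)
$\sqrt{232 + 7 \left(-8 + m\right)} = \sqrt{232 + 7 \left(-8 - \frac{1}{10}\right)} = \sqrt{232 + 7 \left(- \frac{81}{10}\right)} = \sqrt{232 - \frac{567}{10}} = \sqrt{\frac{1753}{10}} = \frac{\sqrt{17530}}{10}$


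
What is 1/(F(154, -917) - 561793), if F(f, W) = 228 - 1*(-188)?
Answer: -1/561377 ≈ -1.7813e-6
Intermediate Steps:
F(f, W) = 416 (F(f, W) = 228 + 188 = 416)
1/(F(154, -917) - 561793) = 1/(416 - 561793) = 1/(-561377) = -1/561377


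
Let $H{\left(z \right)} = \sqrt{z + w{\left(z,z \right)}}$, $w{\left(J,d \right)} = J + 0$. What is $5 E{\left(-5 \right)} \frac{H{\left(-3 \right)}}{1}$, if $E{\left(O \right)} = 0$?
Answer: $0$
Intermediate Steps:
$w{\left(J,d \right)} = J$
$H{\left(z \right)} = \sqrt{2} \sqrt{z}$ ($H{\left(z \right)} = \sqrt{z + z} = \sqrt{2 z} = \sqrt{2} \sqrt{z}$)
$5 E{\left(-5 \right)} \frac{H{\left(-3 \right)}}{1} = 5 \cdot 0 \frac{\sqrt{2} \sqrt{-3}}{1} = 0 \sqrt{2} i \sqrt{3} \cdot 1 = 0 i \sqrt{6} \cdot 1 = 0 i \sqrt{6} = 0$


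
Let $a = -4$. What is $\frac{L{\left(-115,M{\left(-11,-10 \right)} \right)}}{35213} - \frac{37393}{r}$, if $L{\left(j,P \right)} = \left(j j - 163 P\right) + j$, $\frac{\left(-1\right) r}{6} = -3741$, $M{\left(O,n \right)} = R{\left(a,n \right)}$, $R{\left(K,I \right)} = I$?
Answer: $- \frac{985865669}{790390998} \approx -1.2473$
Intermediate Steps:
$M{\left(O,n \right)} = n$
$r = 22446$ ($r = \left(-6\right) \left(-3741\right) = 22446$)
$L{\left(j,P \right)} = j + j^{2} - 163 P$ ($L{\left(j,P \right)} = \left(j^{2} - 163 P\right) + j = j + j^{2} - 163 P$)
$\frac{L{\left(-115,M{\left(-11,-10 \right)} \right)}}{35213} - \frac{37393}{r} = \frac{-115 + \left(-115\right)^{2} - -1630}{35213} - \frac{37393}{22446} = \left(-115 + 13225 + 1630\right) \frac{1}{35213} - \frac{37393}{22446} = 14740 \cdot \frac{1}{35213} - \frac{37393}{22446} = \frac{14740}{35213} - \frac{37393}{22446} = - \frac{985865669}{790390998}$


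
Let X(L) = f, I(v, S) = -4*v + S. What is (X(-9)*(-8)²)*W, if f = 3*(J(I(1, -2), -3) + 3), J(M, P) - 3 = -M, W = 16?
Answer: 36864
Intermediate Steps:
I(v, S) = S - 4*v
J(M, P) = 3 - M
f = 36 (f = 3*((3 - (-2 - 4*1)) + 3) = 3*((3 - (-2 - 4)) + 3) = 3*((3 - 1*(-6)) + 3) = 3*((3 + 6) + 3) = 3*(9 + 3) = 3*12 = 36)
X(L) = 36
(X(-9)*(-8)²)*W = (36*(-8)²)*16 = (36*64)*16 = 2304*16 = 36864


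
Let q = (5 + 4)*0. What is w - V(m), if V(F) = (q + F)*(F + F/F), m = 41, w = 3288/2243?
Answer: -3859158/2243 ≈ -1720.5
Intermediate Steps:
w = 3288/2243 (w = 3288*(1/2243) = 3288/2243 ≈ 1.4659)
q = 0 (q = 9*0 = 0)
V(F) = F*(1 + F) (V(F) = (0 + F)*(F + F/F) = F*(F + 1) = F*(1 + F))
w - V(m) = 3288/2243 - 41*(1 + 41) = 3288/2243 - 41*42 = 3288/2243 - 1*1722 = 3288/2243 - 1722 = -3859158/2243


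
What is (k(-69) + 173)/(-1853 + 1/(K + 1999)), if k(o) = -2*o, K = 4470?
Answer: -2011859/11987056 ≈ -0.16784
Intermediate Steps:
(k(-69) + 173)/(-1853 + 1/(K + 1999)) = (-2*(-69) + 173)/(-1853 + 1/(4470 + 1999)) = (138 + 173)/(-1853 + 1/6469) = 311/(-1853 + 1/6469) = 311/(-11987056/6469) = 311*(-6469/11987056) = -2011859/11987056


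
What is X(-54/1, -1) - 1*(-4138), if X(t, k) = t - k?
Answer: 4085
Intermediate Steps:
X(-54/1, -1) - 1*(-4138) = (-54/1 - 1*(-1)) - 1*(-4138) = (-54*1 + 1) + 4138 = (-54 + 1) + 4138 = -53 + 4138 = 4085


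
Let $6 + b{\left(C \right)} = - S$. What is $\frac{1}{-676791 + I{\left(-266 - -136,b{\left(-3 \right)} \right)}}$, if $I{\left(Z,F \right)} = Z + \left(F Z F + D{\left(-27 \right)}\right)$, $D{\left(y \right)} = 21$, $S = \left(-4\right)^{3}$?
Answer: $- \frac{1}{1114220} \approx -8.9749 \cdot 10^{-7}$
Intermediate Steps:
$S = -64$
$b{\left(C \right)} = 58$ ($b{\left(C \right)} = -6 - -64 = -6 + 64 = 58$)
$I{\left(Z,F \right)} = 21 + Z + Z F^{2}$ ($I{\left(Z,F \right)} = Z + \left(F Z F + 21\right) = Z + \left(Z F^{2} + 21\right) = Z + \left(21 + Z F^{2}\right) = 21 + Z + Z F^{2}$)
$\frac{1}{-676791 + I{\left(-266 - -136,b{\left(-3 \right)} \right)}} = \frac{1}{-676791 + \left(21 - 130 + \left(-266 - -136\right) 58^{2}\right)} = \frac{1}{-676791 + \left(21 + \left(-266 + 136\right) + \left(-266 + 136\right) 3364\right)} = \frac{1}{-676791 - 437429} = \frac{1}{-1114220} = - \frac{1}{1114220}$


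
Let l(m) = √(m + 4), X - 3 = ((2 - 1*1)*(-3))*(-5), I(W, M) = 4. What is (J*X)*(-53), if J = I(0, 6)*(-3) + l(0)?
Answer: 9540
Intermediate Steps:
X = 18 (X = 3 + ((2 - 1*1)*(-3))*(-5) = 3 + ((2 - 1)*(-3))*(-5) = 3 + (1*(-3))*(-5) = 3 - 3*(-5) = 3 + 15 = 18)
l(m) = √(4 + m)
J = -10 (J = 4*(-3) + √(4 + 0) = -12 + √4 = -12 + 2 = -10)
(J*X)*(-53) = -10*18*(-53) = -180*(-53) = 9540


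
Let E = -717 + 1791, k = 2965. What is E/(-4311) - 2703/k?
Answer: -4945681/4260705 ≈ -1.1608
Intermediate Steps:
E = 1074
E/(-4311) - 2703/k = 1074/(-4311) - 2703/2965 = 1074*(-1/4311) - 2703*1/2965 = -358/1437 - 2703/2965 = -4945681/4260705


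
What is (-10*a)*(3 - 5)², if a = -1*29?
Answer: 1160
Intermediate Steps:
a = -29
(-10*a)*(3 - 5)² = (-10*(-29))*(3 - 5)² = 290*(-2)² = 290*4 = 1160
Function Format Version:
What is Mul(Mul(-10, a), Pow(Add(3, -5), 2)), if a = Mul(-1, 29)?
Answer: 1160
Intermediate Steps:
a = -29
Mul(Mul(-10, a), Pow(Add(3, -5), 2)) = Mul(Mul(-10, -29), Pow(Add(3, -5), 2)) = Mul(290, Pow(-2, 2)) = Mul(290, 4) = 1160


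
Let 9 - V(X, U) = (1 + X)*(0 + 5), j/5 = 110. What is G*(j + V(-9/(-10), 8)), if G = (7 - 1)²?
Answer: 19782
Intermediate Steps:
j = 550 (j = 5*110 = 550)
G = 36 (G = 6² = 36)
V(X, U) = 4 - 5*X (V(X, U) = 9 - (1 + X)*(0 + 5) = 9 - (1 + X)*5 = 9 - (5 + 5*X) = 9 + (-5 - 5*X) = 4 - 5*X)
G*(j + V(-9/(-10), 8)) = 36*(550 + (4 - (-45)/(-10))) = 36*(550 + (4 - (-45)*(-1)/10)) = 36*(550 + (4 - 5*9/10)) = 36*(550 + (4 - 9/2)) = 36*(550 - ½) = 36*(1099/2) = 19782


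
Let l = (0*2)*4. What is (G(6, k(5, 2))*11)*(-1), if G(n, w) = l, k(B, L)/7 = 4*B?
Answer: 0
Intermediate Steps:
k(B, L) = 28*B (k(B, L) = 7*(4*B) = 28*B)
l = 0 (l = 0*4 = 0)
G(n, w) = 0
(G(6, k(5, 2))*11)*(-1) = (0*11)*(-1) = 0*(-1) = 0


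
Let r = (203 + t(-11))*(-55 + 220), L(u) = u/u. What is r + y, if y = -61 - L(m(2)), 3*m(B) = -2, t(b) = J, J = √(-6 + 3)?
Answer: 33433 + 165*I*√3 ≈ 33433.0 + 285.79*I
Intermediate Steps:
J = I*√3 (J = √(-3) = I*√3 ≈ 1.732*I)
t(b) = I*√3
m(B) = -⅔ (m(B) = (⅓)*(-2) = -⅔)
L(u) = 1
r = 33495 + 165*I*√3 (r = (203 + I*√3)*(-55 + 220) = (203 + I*√3)*165 = 33495 + 165*I*√3 ≈ 33495.0 + 285.79*I)
y = -62 (y = -61 - 1*1 = -61 - 1 = -62)
r + y = (33495 + 165*I*√3) - 62 = 33433 + 165*I*√3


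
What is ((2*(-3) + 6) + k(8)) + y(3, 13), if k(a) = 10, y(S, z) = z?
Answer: 23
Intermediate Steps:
((2*(-3) + 6) + k(8)) + y(3, 13) = ((2*(-3) + 6) + 10) + 13 = ((-6 + 6) + 10) + 13 = (0 + 10) + 13 = 10 + 13 = 23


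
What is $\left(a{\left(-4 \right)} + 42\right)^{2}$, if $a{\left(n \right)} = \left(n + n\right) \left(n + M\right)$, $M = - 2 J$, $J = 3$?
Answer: $14884$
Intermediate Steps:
$M = -6$ ($M = \left(-2\right) 3 = -6$)
$a{\left(n \right)} = 2 n \left(-6 + n\right)$ ($a{\left(n \right)} = \left(n + n\right) \left(n - 6\right) = 2 n \left(-6 + n\right)$)
$\left(a{\left(-4 \right)} + 42\right)^{2} = \left(2 \left(-4\right) \left(-6 - 4\right) + 42\right)^{2} = \left(2 \left(-4\right) \left(-10\right) + 42\right)^{2} = \left(80 + 42\right)^{2} = 122^{2} = 14884$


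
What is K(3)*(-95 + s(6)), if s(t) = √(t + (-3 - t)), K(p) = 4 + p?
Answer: -665 + 7*I*√3 ≈ -665.0 + 12.124*I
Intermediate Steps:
s(t) = I*√3 (s(t) = √(-3) = I*√3)
K(3)*(-95 + s(6)) = (4 + 3)*(-95 + I*√3) = 7*(-95 + I*√3) = -665 + 7*I*√3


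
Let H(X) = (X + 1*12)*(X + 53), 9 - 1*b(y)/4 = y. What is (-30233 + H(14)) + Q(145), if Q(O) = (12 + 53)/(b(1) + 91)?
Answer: -3504328/123 ≈ -28490.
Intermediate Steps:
b(y) = 36 - 4*y
Q(O) = 65/123 (Q(O) = (12 + 53)/((36 - 4*1) + 91) = 65/((36 - 4) + 91) = 65/(32 + 91) = 65/123)
H(X) = (12 + X)*(53 + X) (H(X) = (X + 12)*(53 + X) = (12 + X)*(53 + X))
(-30233 + H(14)) + Q(145) = (-30233 + (636 + 14² + 65*14)) + 65/123 = (-30233 + (636 + 196 + 910)) + 65/123 = (-30233 + 1742) + 65/123 = -28491 + 65/123 = -3504328/123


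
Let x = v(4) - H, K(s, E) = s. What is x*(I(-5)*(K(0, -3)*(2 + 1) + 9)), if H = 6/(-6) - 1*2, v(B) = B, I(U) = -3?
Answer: -189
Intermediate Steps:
H = -3 (H = 6*(-1/6) - 2 = -1 - 2 = -3)
x = 7 (x = 4 - 1*(-3) = 4 + 3 = 7)
x*(I(-5)*(K(0, -3)*(2 + 1) + 9)) = 7*(-3*(0*(2 + 1) + 9)) = 7*(-3*(0*3 + 9)) = 7*(-3*(0 + 9)) = 7*(-3*9) = 7*(-27) = -189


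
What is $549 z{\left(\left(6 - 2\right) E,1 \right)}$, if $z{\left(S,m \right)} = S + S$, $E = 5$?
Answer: $21960$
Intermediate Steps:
$z{\left(S,m \right)} = 2 S$
$549 z{\left(\left(6 - 2\right) E,1 \right)} = 549 \cdot 2 \left(6 - 2\right) 5 = 549 \cdot 2 \cdot 4 \cdot 5 = 549 \cdot 2 \cdot 20 = 549 \cdot 40 = 21960$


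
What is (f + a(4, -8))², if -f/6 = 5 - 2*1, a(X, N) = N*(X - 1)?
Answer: 1764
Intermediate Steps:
a(X, N) = N*(-1 + X)
f = -18 (f = -6*(5 - 2*1) = -6*(5 - 2) = -6*3 = -18)
(f + a(4, -8))² = (-18 - 8*(-1 + 4))² = (-18 - 8*3)² = (-18 - 24)² = (-42)² = 1764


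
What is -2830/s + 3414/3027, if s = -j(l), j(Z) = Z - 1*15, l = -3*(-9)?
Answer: 1434563/6054 ≈ 236.96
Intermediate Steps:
l = 27
j(Z) = -15 + Z (j(Z) = Z - 15 = -15 + Z)
s = -12 (s = -(-15 + 27) = -1*12 = -12)
-2830/s + 3414/3027 = -2830/(-12) + 3414/3027 = -2830*(-1/12) + 3414*(1/3027) = 1415/6 + 1138/1009 = 1434563/6054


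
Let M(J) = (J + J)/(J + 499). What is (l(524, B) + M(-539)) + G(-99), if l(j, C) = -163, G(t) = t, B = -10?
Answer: -4701/20 ≈ -235.05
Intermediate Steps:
M(J) = 2*J/(499 + J) (M(J) = (2*J)/(499 + J) = 2*J/(499 + J))
(l(524, B) + M(-539)) + G(-99) = (-163 + 2*(-539)/(499 - 539)) - 99 = (-163 + 2*(-539)/(-40)) - 99 = (-163 + 2*(-539)*(-1/40)) - 99 = (-163 + 539/20) - 99 = -2721/20 - 99 = -4701/20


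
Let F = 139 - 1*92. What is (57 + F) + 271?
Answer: 375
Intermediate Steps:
F = 47 (F = 139 - 92 = 47)
(57 + F) + 271 = (57 + 47) + 271 = 104 + 271 = 375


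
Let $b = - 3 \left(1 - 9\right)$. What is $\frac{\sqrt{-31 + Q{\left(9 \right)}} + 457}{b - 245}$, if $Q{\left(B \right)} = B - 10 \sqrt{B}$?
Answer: $- \frac{457}{221} - \frac{2 i \sqrt{13}}{221} \approx -2.0679 - 0.032629 i$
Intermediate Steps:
$b = 24$ ($b = \left(-3\right) \left(-8\right) = 24$)
$\frac{\sqrt{-31 + Q{\left(9 \right)}} + 457}{b - 245} = \frac{\sqrt{-31 + \left(9 - 10 \sqrt{9}\right)} + 457}{24 - 245} = \frac{\sqrt{-31 + \left(9 - 30\right)} + 457}{-221} = \left(\sqrt{-31 + \left(9 - 30\right)} + 457\right) \left(- \frac{1}{221}\right) = \left(\sqrt{-31 - 21} + 457\right) \left(- \frac{1}{221}\right) = \left(\sqrt{-52} + 457\right) \left(- \frac{1}{221}\right) = \left(2 i \sqrt{13} + 457\right) \left(- \frac{1}{221}\right) = \left(457 + 2 i \sqrt{13}\right) \left(- \frac{1}{221}\right) = - \frac{457}{221} - \frac{2 i \sqrt{13}}{221}$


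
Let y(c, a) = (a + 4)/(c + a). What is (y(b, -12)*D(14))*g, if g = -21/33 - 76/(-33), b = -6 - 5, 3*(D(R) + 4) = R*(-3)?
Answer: -240/23 ≈ -10.435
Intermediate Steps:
D(R) = -4 - R (D(R) = -4 + (R*(-3))/3 = -4 + (-3*R)/3 = -4 - R)
b = -11
g = 5/3 (g = -21*1/33 - 76*(-1/33) = -7/11 + 76/33 = 5/3 ≈ 1.6667)
y(c, a) = (4 + a)/(a + c)
(y(b, -12)*D(14))*g = (((4 - 12)/(-12 - 11))*(-4 - 1*14))*(5/3) = ((-8/(-23))*(-4 - 14))*(5/3) = (-1/23*(-8)*(-18))*(5/3) = ((8/23)*(-18))*(5/3) = -144/23*5/3 = -240/23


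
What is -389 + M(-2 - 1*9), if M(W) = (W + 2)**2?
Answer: -308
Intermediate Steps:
M(W) = (2 + W)**2
-389 + M(-2 - 1*9) = -389 + (2 + (-2 - 1*9))**2 = -389 + (2 + (-2 - 9))**2 = -389 + (2 - 11)**2 = -389 + (-9)**2 = -389 + 81 = -308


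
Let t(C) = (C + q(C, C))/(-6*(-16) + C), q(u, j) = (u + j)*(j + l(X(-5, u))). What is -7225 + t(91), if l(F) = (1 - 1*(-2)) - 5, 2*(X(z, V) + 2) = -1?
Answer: -1334786/187 ≈ -7137.9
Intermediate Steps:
X(z, V) = -5/2 (X(z, V) = -2 + (1/2)*(-1) = -2 - 1/2 = -5/2)
l(F) = -2 (l(F) = (1 + 2) - 5 = 3 - 5 = -2)
q(u, j) = (-2 + j)*(j + u) (q(u, j) = (u + j)*(j - 2) = (j + u)*(-2 + j) = (-2 + j)*(j + u))
t(C) = (-3*C + 2*C**2)/(96 + C) (t(C) = (C + (C**2 - 2*C - 2*C + C*C))/(-6*(-16) + C) = (C + (C**2 - 2*C - 2*C + C**2))/(96 + C) = (C + (-4*C + 2*C**2))/(96 + C) = (-3*C + 2*C**2)/(96 + C))
-7225 + t(91) = -7225 + 91*(-3 + 2*91)/(96 + 91) = -7225 + 91*(-3 + 182)/187 = -7225 + 91*(1/187)*179 = -7225 + 16289/187 = -1334786/187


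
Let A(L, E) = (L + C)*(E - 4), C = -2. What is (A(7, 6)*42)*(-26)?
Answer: -10920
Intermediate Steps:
A(L, E) = (-4 + E)*(-2 + L) (A(L, E) = (L - 2)*(E - 4) = (-2 + L)*(-4 + E) = (-4 + E)*(-2 + L))
(A(7, 6)*42)*(-26) = ((8 - 4*7 - 2*6 + 6*7)*42)*(-26) = ((8 - 28 - 12 + 42)*42)*(-26) = (10*42)*(-26) = 420*(-26) = -10920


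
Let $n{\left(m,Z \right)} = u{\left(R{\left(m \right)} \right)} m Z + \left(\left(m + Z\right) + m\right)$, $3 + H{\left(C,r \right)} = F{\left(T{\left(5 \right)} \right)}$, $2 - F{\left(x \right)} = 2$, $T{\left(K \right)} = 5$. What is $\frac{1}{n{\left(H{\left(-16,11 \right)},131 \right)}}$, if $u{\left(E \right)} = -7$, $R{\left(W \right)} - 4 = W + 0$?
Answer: $\frac{1}{2876} \approx 0.00034771$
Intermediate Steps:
$F{\left(x \right)} = 0$ ($F{\left(x \right)} = 2 - 2 = 0$)
$H{\left(C,r \right)} = -3$ ($H{\left(C,r \right)} = -3 + 0 = -3$)
$R{\left(W \right)} = 4 + W$ ($R{\left(W \right)} = 4 + \left(W + 0\right) = 4 + W$)
$n{\left(m,Z \right)} = Z + 2 m - 7 Z m$ ($n{\left(m,Z \right)} = - 7 m Z + \left(\left(m + Z\right) + m\right) = - 7 Z m + \left(\left(Z + m\right) + m\right) = - 7 Z m + \left(Z + 2 m\right) = Z + 2 m - 7 Z m$)
$\frac{1}{n{\left(H{\left(-16,11 \right)},131 \right)}} = \frac{1}{131 + 2 \left(-3\right) - 917 \left(-3\right)} = \frac{1}{131 - 6 + 2751} = \frac{1}{2876}$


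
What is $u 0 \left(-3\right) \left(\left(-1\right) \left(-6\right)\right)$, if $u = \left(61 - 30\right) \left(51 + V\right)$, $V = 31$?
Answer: $0$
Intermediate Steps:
$u = 2542$ ($u = \left(61 - 30\right) \left(51 + 31\right) = 31 \cdot 82 = 2542$)
$u 0 \left(-3\right) \left(\left(-1\right) \left(-6\right)\right) = 2542 \cdot 0 \left(-3\right) \left(\left(-1\right) \left(-6\right)\right) = 2542 \cdot 0 \cdot 6 = 2542 \cdot 0 = 0$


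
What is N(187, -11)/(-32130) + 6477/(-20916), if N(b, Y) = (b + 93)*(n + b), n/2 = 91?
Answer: -417839/118524 ≈ -3.5254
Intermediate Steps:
n = 182 (n = 2*91 = 182)
N(b, Y) = (93 + b)*(182 + b) (N(b, Y) = (b + 93)*(182 + b) = (93 + b)*(182 + b))
N(187, -11)/(-32130) + 6477/(-20916) = (16926 + 187**2 + 275*187)/(-32130) + 6477/(-20916) = (16926 + 34969 + 51425)*(-1/32130) + 6477*(-1/20916) = 103320*(-1/32130) - 2159/6972 = -164/51 - 2159/6972 = -417839/118524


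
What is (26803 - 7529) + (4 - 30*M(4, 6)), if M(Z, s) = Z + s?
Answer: 18978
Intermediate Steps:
(26803 - 7529) + (4 - 30*M(4, 6)) = (26803 - 7529) + (4 - 30*(4 + 6)) = 19274 + (4 - 30*10) = 19274 + (4 - 300) = 19274 - 296 = 18978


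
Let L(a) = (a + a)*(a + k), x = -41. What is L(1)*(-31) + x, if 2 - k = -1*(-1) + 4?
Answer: 83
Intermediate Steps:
k = -3 (k = 2 - (-1*(-1) + 4) = 2 - (1 + 4) = 2 - 1*5 = 2 - 5 = -3)
L(a) = 2*a*(-3 + a) (L(a) = (a + a)*(a - 3) = (2*a)*(-3 + a) = 2*a*(-3 + a))
L(1)*(-31) + x = (2*1*(-3 + 1))*(-31) - 41 = (2*1*(-2))*(-31) - 41 = -4*(-31) - 41 = 124 - 41 = 83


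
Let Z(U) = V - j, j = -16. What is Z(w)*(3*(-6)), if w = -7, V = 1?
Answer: -306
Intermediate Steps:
Z(U) = 17 (Z(U) = 1 - 1*(-16) = 1 + 16 = 17)
Z(w)*(3*(-6)) = 17*(3*(-6)) = 17*(-18) = -306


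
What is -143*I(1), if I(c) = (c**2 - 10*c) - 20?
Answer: 4147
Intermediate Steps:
I(c) = -20 + c**2 - 10*c
-143*I(1) = -143*(-20 + 1**2 - 10*1) = -143*(-20 + 1 - 10) = -143*(-29) = 4147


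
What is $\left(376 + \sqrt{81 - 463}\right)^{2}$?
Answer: $\left(376 + i \sqrt{382}\right)^{2} \approx 1.4099 \cdot 10^{5} + 14698.0 i$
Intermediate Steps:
$\left(376 + \sqrt{81 - 463}\right)^{2} = \left(376 + \sqrt{-382}\right)^{2} = \left(376 + i \sqrt{382}\right)^{2}$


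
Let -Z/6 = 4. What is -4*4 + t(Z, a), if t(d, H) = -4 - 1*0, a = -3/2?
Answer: -20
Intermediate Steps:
Z = -24 (Z = -6*4 = -24)
a = -3/2 (a = -3*½ = -3/2 ≈ -1.5000)
t(d, H) = -4 (t(d, H) = -4 + 0 = -4)
-4*4 + t(Z, a) = -4*4 - 4 = -16 - 4 = -20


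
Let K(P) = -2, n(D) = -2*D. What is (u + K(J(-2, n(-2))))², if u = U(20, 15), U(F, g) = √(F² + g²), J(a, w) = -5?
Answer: 529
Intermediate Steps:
u = 25 (u = √(20² + 15²) = √(400 + 225) = √625 = 25)
(u + K(J(-2, n(-2))))² = (25 - 2)² = 23² = 529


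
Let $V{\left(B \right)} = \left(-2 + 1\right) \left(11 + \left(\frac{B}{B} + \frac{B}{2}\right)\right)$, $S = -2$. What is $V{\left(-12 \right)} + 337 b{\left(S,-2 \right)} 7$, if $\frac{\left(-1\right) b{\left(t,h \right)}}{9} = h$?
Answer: $42456$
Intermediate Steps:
$b{\left(t,h \right)} = - 9 h$
$V{\left(B \right)} = -12 - \frac{B}{2}$ ($V{\left(B \right)} = - (11 + \left(1 + B \frac{1}{2}\right)) = - (11 + \left(1 + \frac{B}{2}\right)) = - (12 + \frac{B}{2}) = -12 - \frac{B}{2}$)
$V{\left(-12 \right)} + 337 b{\left(S,-2 \right)} 7 = \left(-12 - -6\right) + 337 \left(-9\right) \left(-2\right) 7 = \left(-12 + 6\right) + 337 \cdot 18 \cdot 7 = -6 + 337 \cdot 126 = -6 + 42462 = 42456$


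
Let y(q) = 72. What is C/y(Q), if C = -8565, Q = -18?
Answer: -2855/24 ≈ -118.96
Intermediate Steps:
C/y(Q) = -8565/72 = -8565*1/72 = -2855/24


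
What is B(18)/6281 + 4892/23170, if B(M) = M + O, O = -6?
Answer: 15502346/72765385 ≈ 0.21305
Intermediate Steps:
B(M) = -6 + M (B(M) = M - 6 = -6 + M)
B(18)/6281 + 4892/23170 = (-6 + 18)/6281 + 4892/23170 = 12*(1/6281) + 4892*(1/23170) = 12/6281 + 2446/11585 = 15502346/72765385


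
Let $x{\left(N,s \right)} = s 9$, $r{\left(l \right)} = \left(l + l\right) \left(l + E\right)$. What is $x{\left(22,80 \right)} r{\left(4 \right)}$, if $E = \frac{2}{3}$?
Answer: $26880$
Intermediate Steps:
$E = \frac{2}{3}$ ($E = 2 \cdot \frac{1}{3} = \frac{2}{3} \approx 0.66667$)
$r{\left(l \right)} = 2 l \left(\frac{2}{3} + l\right)$ ($r{\left(l \right)} = \left(l + l\right) \left(l + \frac{2}{3}\right) = 2 l \left(\frac{2}{3} + l\right)$)
$x{\left(N,s \right)} = 9 s$
$x{\left(22,80 \right)} r{\left(4 \right)} = 9 \cdot 80 \cdot \frac{2}{3} \cdot 4 \left(2 + 3 \cdot 4\right) = 720 \cdot \frac{2}{3} \cdot 4 \left(2 + 12\right) = 720 \cdot \frac{2}{3} \cdot 4 \cdot 14 = 720 \cdot \frac{112}{3} = 26880$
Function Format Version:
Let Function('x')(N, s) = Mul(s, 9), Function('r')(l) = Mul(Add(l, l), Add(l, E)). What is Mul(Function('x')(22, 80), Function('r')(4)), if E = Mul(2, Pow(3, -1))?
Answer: 26880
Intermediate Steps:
E = Rational(2, 3) (E = Mul(2, Rational(1, 3)) = Rational(2, 3) ≈ 0.66667)
Function('r')(l) = Mul(2, l, Add(Rational(2, 3), l)) (Function('r')(l) = Mul(Add(l, l), Add(l, Rational(2, 3))) = Mul(Mul(2, l), Add(Rational(2, 3), l)) = Mul(2, l, Add(Rational(2, 3), l)))
Function('x')(N, s) = Mul(9, s)
Mul(Function('x')(22, 80), Function('r')(4)) = Mul(Mul(9, 80), Mul(Rational(2, 3), 4, Add(2, Mul(3, 4)))) = Mul(720, Mul(Rational(2, 3), 4, Add(2, 12))) = Mul(720, Mul(Rational(2, 3), 4, 14)) = Mul(720, Rational(112, 3)) = 26880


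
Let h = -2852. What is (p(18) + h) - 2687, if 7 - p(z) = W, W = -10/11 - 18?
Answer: -60644/11 ≈ -5513.1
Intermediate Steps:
W = -208/11 (W = -10*1/11 - 18 = -10/11 - 18 = -208/11 ≈ -18.909)
p(z) = 285/11 (p(z) = 7 - 1*(-208/11) = 7 + 208/11 = 285/11)
(p(18) + h) - 2687 = (285/11 - 2852) - 2687 = -31087/11 - 2687 = -60644/11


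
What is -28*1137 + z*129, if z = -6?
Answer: -32610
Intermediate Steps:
-28*1137 + z*129 = -28*1137 - 6*129 = -31836 - 774 = -32610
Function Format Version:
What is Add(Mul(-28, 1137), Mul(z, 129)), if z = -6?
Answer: -32610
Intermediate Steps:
Add(Mul(-28, 1137), Mul(z, 129)) = Add(Mul(-28, 1137), Mul(-6, 129)) = Add(-31836, -774) = -32610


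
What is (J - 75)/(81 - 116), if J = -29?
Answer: 104/35 ≈ 2.9714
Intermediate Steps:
(J - 75)/(81 - 116) = (-29 - 75)/(81 - 116) = -104/(-35) = -1/35*(-104) = 104/35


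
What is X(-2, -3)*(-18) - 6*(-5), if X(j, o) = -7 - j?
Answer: 120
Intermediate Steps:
X(-2, -3)*(-18) - 6*(-5) = (-7 - 1*(-2))*(-18) - 6*(-5) = (-7 + 2)*(-18) + 30 = -5*(-18) + 30 = 90 + 30 = 120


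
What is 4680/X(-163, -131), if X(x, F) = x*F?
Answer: 4680/21353 ≈ 0.21917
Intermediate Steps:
X(x, F) = F*x
4680/X(-163, -131) = 4680/((-131*(-163))) = 4680/21353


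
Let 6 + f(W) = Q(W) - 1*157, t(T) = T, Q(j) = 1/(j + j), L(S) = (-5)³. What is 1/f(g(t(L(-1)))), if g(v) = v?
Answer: -250/40751 ≈ -0.0061348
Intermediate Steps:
L(S) = -125
Q(j) = 1/(2*j)
f(W) = -163 + 1/(2*W) (f(W) = -6 + (1/(2*W) - 1*157) = -6 + (1/(2*W) - 157) = -6 + (-157 + 1/(2*W)) = -163 + 1/(2*W))
1/f(g(t(L(-1)))) = 1/(-163 + (½)/(-125)) = 1/(-163 + (½)*(-1/125)) = 1/(-163 - 1/250) = 1/(-40751/250) = -250/40751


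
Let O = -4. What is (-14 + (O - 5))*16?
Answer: -368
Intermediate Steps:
(-14 + (O - 5))*16 = (-14 + (-4 - 5))*16 = (-14 - 9)*16 = -23*16 = -368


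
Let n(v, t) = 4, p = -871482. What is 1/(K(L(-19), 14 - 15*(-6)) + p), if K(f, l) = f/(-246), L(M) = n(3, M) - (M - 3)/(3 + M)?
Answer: -656/571692199 ≈ -1.1475e-6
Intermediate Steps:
L(M) = 4 - (-3 + M)/(3 + M) (L(M) = 4 - (M - 3)/(3 + M) = 4 - (-3 + M)/(3 + M))
K(f, l) = -f/246 (K(f, l) = f*(-1/246) = -f/246)
1/(K(L(-19), 14 - 15*(-6)) + p) = 1/(-(5 - 19)/(82*(3 - 19)) - 871482) = 1/(-(-14)/(82*(-16)) - 871482) = 1/(-(-1)*(-14)/(82*16) - 871482) = 1/(-1/246*21/8 - 871482) = 1/(-7/656 - 871482) = 1/(-571692199/656) = -656/571692199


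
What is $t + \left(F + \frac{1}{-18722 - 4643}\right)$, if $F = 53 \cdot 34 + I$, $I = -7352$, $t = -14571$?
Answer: $- \frac{470127166}{23365} \approx -20121.0$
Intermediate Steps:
$F = -5550$ ($F = 53 \cdot 34 - 7352 = 1802 - 7352 = -5550$)
$t + \left(F + \frac{1}{-18722 - 4643}\right) = -14571 - \left(5550 - \frac{1}{-18722 - 4643}\right) = -14571 - \left(5550 - \frac{1}{-23365}\right) = -14571 - \frac{129675751}{23365} = - \frac{470127166}{23365}$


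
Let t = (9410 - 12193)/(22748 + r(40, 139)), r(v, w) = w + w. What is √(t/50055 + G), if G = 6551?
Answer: √8702409816105259665210/1152566430 ≈ 80.938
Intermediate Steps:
r(v, w) = 2*w
t = -2783/23026 (t = (9410 - 12193)/(22748 + 2*139) = -2783/(22748 + 278) = -2783/23026 ≈ -0.12086)
√(t/50055 + G) = √(-2783/23026/50055 + 6551) = √(-2783/23026*1/50055 + 6551) = √(-2783/1152566430 + 6551) = √(7550462680147/1152566430) = √8702409816105259665210/1152566430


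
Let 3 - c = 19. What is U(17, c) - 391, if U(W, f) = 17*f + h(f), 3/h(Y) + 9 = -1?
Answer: -6633/10 ≈ -663.30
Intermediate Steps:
c = -16 (c = 3 - 1*19 = 3 - 19 = -16)
h(Y) = -3/10 (h(Y) = 3/(-9 - 1) = 3/(-10) = 3*(-1/10) = -3/10)
U(W, f) = -3/10 + 17*f (U(W, f) = 17*f - 3/10 = -3/10 + 17*f)
U(17, c) - 391 = (-3/10 + 17*(-16)) - 391 = (-3/10 - 272) - 391 = -2723/10 - 391 = -6633/10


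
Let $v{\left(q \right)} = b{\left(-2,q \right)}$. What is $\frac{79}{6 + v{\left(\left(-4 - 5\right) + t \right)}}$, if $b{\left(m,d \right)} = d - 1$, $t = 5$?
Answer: $79$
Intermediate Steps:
$b{\left(m,d \right)} = -1 + d$
$v{\left(q \right)} = -1 + q$
$\frac{79}{6 + v{\left(\left(-4 - 5\right) + t \right)}} = \frac{79}{6 + \left(-1 + \left(\left(-4 - 5\right) + 5\right)\right)} = \frac{79}{6 + \left(-1 + \left(-9 + 5\right)\right)} = \frac{79}{6 - 5} = \frac{79}{1} = 79 \cdot 1 = 79$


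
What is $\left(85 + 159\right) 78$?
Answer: $19032$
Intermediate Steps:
$\left(85 + 159\right) 78 = 244 \cdot 78 = 19032$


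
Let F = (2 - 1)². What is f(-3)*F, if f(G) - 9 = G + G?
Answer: 3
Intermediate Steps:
f(G) = 9 + 2*G (f(G) = 9 + (G + G) = 9 + 2*G)
F = 1 (F = 1² = 1)
f(-3)*F = (9 + 2*(-3))*1 = (9 - 6)*1 = 3*1 = 3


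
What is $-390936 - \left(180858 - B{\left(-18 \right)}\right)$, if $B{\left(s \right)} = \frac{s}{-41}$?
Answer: $- \frac{23443536}{41} \approx -5.7179 \cdot 10^{5}$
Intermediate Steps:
$B{\left(s \right)} = - \frac{s}{41}$ ($B{\left(s \right)} = s \left(- \frac{1}{41}\right) = - \frac{s}{41}$)
$-390936 - \left(180858 - B{\left(-18 \right)}\right) = -390936 + \left(\left(\left(\left(- \frac{1}{41}\right) \left(-18\right) + 36786\right) - 21074\right) - 196570\right) = -390936 + \left(\left(\left(\frac{18}{41} + 36786\right) - 21074\right) - 196570\right) = -390936 + \left(\left(\frac{1508244}{41} - 21074\right) - 196570\right) = -390936 + \left(\frac{644210}{41} - 196570\right) = -390936 - \frac{7415160}{41} = - \frac{23443536}{41}$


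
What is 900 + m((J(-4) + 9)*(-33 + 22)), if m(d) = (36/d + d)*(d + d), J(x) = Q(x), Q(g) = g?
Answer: 7022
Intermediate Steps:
J(x) = x
m(d) = 2*d*(d + 36/d) (m(d) = (d + 36/d)*(2*d) = 2*d*(d + 36/d))
900 + m((J(-4) + 9)*(-33 + 22)) = 900 + (72 + 2*((-4 + 9)*(-33 + 22))²) = 900 + (72 + 2*(5*(-11))²) = 900 + (72 + 2*(-55)²) = 900 + (72 + 2*3025) = 900 + (72 + 6050) = 900 + 6122 = 7022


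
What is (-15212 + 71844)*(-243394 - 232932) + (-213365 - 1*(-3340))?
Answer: -26975504057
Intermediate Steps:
(-15212 + 71844)*(-243394 - 232932) + (-213365 - 1*(-3340)) = 56632*(-476326) + (-213365 + 3340) = -26975294032 - 210025 = -26975504057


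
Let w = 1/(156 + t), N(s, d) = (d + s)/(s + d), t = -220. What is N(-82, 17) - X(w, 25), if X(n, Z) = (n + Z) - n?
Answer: -24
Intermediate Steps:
N(s, d) = 1 (N(s, d) = (d + s)/(d + s) = 1)
w = -1/64 (w = 1/(156 - 220) = 1/(-64) = -1/64 ≈ -0.015625)
X(n, Z) = Z (X(n, Z) = (Z + n) - n = Z)
N(-82, 17) - X(w, 25) = 1 - 1*25 = 1 - 25 = -24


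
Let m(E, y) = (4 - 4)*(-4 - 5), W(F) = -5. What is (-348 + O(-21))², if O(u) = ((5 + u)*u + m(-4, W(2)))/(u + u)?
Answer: 126736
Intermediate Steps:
m(E, y) = 0 (m(E, y) = 0*(-9) = 0)
O(u) = 5/2 + u/2 (O(u) = ((5 + u)*u + 0)/(u + u) = (u*(5 + u) + 0)/((2*u)) = (u*(5 + u))*(1/(2*u)) = 5/2 + u/2)
(-348 + O(-21))² = (-348 + (5/2 + (½)*(-21)))² = (-348 + (5/2 - 21/2))² = (-348 - 8)² = (-356)² = 126736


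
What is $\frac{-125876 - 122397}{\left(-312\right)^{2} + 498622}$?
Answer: $- \frac{248273}{595966} \approx -0.41659$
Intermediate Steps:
$\frac{-125876 - 122397}{\left(-312\right)^{2} + 498622} = - \frac{248273}{97344 + 498622} = - \frac{248273}{595966}$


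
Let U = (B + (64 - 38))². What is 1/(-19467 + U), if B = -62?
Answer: -1/18171 ≈ -5.5033e-5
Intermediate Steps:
U = 1296 (U = (-62 + (64 - 38))² = (-62 + 26)² = (-36)² = 1296)
1/(-19467 + U) = 1/(-19467 + 1296) = 1/(-18171) = -1/18171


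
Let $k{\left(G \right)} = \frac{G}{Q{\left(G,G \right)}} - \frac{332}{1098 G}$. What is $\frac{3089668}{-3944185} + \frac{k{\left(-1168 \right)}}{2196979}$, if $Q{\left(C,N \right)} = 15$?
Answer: $- \frac{2176419263981488549}{2778231137112942840} \approx -0.78338$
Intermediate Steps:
$k{\left(G \right)} = - \frac{166}{549 G} + \frac{G}{15}$ ($k{\left(G \right)} = \frac{G}{15} - \frac{332}{1098 G} = G \frac{1}{15} - 332 \frac{1}{1098 G} = \frac{G}{15} - \frac{166}{549 G} = - \frac{166}{549 G} + \frac{G}{15}$)
$\frac{3089668}{-3944185} + \frac{k{\left(-1168 \right)}}{2196979} = \frac{3089668}{-3944185} + \frac{- \frac{166}{549 \left(-1168\right)} + \frac{1}{15} \left(-1168\right)}{2196979} = 3089668 \left(- \frac{1}{3944185}\right) + \left(\left(- \frac{166}{549}\right) \left(- \frac{1}{1168}\right) - \frac{1168}{15}\right) \frac{1}{2196979} = - \frac{3089668}{3944185} + \left(\frac{83}{320616} - \frac{1168}{15}\right) \frac{1}{2196979} = - \frac{3089668}{3944185} - \frac{124826081}{3521933095320} = - \frac{2176419263981488549}{2778231137112942840}$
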